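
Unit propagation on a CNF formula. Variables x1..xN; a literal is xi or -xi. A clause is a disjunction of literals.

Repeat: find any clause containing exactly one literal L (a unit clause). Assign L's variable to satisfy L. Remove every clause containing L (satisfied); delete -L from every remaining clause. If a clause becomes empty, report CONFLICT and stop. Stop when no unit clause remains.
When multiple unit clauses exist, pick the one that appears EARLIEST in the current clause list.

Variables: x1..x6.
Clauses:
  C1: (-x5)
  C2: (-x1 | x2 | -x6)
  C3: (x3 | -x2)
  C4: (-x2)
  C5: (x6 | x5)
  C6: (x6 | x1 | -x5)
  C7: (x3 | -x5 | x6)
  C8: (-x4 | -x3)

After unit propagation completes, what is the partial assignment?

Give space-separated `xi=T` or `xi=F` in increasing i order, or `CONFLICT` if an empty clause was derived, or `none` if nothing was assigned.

unit clause [-5] forces x5=F; simplify:
  drop 5 from [6, 5] -> [6]
  satisfied 3 clause(s); 5 remain; assigned so far: [5]
unit clause [-2] forces x2=F; simplify:
  drop 2 from [-1, 2, -6] -> [-1, -6]
  satisfied 2 clause(s); 3 remain; assigned so far: [2, 5]
unit clause [6] forces x6=T; simplify:
  drop -6 from [-1, -6] -> [-1]
  satisfied 1 clause(s); 2 remain; assigned so far: [2, 5, 6]
unit clause [-1] forces x1=F; simplify:
  satisfied 1 clause(s); 1 remain; assigned so far: [1, 2, 5, 6]

Answer: x1=F x2=F x5=F x6=T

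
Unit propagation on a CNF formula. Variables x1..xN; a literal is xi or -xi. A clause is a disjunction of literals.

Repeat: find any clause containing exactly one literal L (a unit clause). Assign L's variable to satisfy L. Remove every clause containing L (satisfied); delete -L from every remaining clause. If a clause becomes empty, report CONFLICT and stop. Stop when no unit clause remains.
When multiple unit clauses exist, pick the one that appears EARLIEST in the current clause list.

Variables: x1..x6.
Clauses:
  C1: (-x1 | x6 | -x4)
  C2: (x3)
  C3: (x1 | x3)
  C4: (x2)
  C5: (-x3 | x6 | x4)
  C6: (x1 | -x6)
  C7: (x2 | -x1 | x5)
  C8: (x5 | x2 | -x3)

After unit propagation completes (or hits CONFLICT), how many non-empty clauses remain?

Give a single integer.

unit clause [3] forces x3=T; simplify:
  drop -3 from [-3, 6, 4] -> [6, 4]
  drop -3 from [5, 2, -3] -> [5, 2]
  satisfied 2 clause(s); 6 remain; assigned so far: [3]
unit clause [2] forces x2=T; simplify:
  satisfied 3 clause(s); 3 remain; assigned so far: [2, 3]

Answer: 3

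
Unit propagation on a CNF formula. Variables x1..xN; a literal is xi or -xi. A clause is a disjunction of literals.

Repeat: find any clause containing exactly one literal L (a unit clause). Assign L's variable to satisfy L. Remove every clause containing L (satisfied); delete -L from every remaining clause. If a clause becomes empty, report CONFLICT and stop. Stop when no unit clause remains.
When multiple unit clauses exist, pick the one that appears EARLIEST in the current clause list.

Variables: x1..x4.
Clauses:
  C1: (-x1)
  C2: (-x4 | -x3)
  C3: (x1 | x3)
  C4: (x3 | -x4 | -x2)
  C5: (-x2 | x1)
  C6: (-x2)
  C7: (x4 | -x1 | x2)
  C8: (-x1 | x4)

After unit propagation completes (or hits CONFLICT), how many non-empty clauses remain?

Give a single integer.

Answer: 0

Derivation:
unit clause [-1] forces x1=F; simplify:
  drop 1 from [1, 3] -> [3]
  drop 1 from [-2, 1] -> [-2]
  satisfied 3 clause(s); 5 remain; assigned so far: [1]
unit clause [3] forces x3=T; simplify:
  drop -3 from [-4, -3] -> [-4]
  satisfied 2 clause(s); 3 remain; assigned so far: [1, 3]
unit clause [-4] forces x4=F; simplify:
  satisfied 1 clause(s); 2 remain; assigned so far: [1, 3, 4]
unit clause [-2] forces x2=F; simplify:
  satisfied 2 clause(s); 0 remain; assigned so far: [1, 2, 3, 4]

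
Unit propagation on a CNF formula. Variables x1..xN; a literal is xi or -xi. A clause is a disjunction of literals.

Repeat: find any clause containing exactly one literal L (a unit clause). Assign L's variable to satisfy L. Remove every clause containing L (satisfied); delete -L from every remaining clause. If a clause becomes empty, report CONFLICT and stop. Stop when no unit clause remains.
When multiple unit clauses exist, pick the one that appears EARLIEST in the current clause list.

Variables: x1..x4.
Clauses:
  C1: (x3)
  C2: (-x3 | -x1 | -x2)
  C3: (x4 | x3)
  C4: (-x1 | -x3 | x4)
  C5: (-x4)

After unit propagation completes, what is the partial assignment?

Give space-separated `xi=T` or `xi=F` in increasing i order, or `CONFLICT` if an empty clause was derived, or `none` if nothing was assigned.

Answer: x1=F x3=T x4=F

Derivation:
unit clause [3] forces x3=T; simplify:
  drop -3 from [-3, -1, -2] -> [-1, -2]
  drop -3 from [-1, -3, 4] -> [-1, 4]
  satisfied 2 clause(s); 3 remain; assigned so far: [3]
unit clause [-4] forces x4=F; simplify:
  drop 4 from [-1, 4] -> [-1]
  satisfied 1 clause(s); 2 remain; assigned so far: [3, 4]
unit clause [-1] forces x1=F; simplify:
  satisfied 2 clause(s); 0 remain; assigned so far: [1, 3, 4]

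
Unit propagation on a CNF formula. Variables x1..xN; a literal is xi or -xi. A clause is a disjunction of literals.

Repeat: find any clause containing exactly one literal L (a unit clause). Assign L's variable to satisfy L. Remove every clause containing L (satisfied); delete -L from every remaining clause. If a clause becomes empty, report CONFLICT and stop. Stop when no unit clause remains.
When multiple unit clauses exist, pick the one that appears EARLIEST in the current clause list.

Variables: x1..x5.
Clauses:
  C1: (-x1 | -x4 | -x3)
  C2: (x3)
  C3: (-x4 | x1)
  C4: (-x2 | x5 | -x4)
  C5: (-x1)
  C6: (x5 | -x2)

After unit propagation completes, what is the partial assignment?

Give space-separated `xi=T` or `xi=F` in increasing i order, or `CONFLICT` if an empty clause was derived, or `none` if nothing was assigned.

Answer: x1=F x3=T x4=F

Derivation:
unit clause [3] forces x3=T; simplify:
  drop -3 from [-1, -4, -3] -> [-1, -4]
  satisfied 1 clause(s); 5 remain; assigned so far: [3]
unit clause [-1] forces x1=F; simplify:
  drop 1 from [-4, 1] -> [-4]
  satisfied 2 clause(s); 3 remain; assigned so far: [1, 3]
unit clause [-4] forces x4=F; simplify:
  satisfied 2 clause(s); 1 remain; assigned so far: [1, 3, 4]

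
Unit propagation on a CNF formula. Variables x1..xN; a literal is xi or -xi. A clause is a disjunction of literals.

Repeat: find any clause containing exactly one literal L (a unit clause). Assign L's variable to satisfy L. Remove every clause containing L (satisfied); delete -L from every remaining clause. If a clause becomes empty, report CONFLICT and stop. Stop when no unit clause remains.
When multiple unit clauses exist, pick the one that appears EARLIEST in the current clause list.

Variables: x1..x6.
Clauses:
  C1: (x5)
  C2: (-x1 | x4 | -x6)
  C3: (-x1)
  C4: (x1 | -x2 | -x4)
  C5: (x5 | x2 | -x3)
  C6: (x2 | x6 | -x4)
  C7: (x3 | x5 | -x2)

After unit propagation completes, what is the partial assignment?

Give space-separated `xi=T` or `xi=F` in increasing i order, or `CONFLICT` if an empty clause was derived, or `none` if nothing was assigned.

Answer: x1=F x5=T

Derivation:
unit clause [5] forces x5=T; simplify:
  satisfied 3 clause(s); 4 remain; assigned so far: [5]
unit clause [-1] forces x1=F; simplify:
  drop 1 from [1, -2, -4] -> [-2, -4]
  satisfied 2 clause(s); 2 remain; assigned so far: [1, 5]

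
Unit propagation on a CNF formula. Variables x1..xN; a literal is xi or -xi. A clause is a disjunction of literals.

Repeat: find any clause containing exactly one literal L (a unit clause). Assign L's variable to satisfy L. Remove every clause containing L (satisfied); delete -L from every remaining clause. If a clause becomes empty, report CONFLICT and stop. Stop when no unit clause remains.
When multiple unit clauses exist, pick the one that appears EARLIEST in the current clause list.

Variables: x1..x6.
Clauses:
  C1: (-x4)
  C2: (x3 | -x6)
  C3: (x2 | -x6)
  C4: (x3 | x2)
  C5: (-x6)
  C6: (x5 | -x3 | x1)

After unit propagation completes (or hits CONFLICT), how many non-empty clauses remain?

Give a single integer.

Answer: 2

Derivation:
unit clause [-4] forces x4=F; simplify:
  satisfied 1 clause(s); 5 remain; assigned so far: [4]
unit clause [-6] forces x6=F; simplify:
  satisfied 3 clause(s); 2 remain; assigned so far: [4, 6]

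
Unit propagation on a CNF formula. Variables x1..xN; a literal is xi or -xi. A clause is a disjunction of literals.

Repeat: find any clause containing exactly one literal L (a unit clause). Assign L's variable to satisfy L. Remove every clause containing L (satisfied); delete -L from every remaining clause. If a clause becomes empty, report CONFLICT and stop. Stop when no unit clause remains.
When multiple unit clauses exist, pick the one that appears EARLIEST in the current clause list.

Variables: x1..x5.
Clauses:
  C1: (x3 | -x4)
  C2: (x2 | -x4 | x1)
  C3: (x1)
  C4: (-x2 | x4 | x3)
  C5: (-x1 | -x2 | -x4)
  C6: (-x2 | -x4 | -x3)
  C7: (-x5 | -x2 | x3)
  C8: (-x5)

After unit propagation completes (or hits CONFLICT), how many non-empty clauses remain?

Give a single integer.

Answer: 4

Derivation:
unit clause [1] forces x1=T; simplify:
  drop -1 from [-1, -2, -4] -> [-2, -4]
  satisfied 2 clause(s); 6 remain; assigned so far: [1]
unit clause [-5] forces x5=F; simplify:
  satisfied 2 clause(s); 4 remain; assigned so far: [1, 5]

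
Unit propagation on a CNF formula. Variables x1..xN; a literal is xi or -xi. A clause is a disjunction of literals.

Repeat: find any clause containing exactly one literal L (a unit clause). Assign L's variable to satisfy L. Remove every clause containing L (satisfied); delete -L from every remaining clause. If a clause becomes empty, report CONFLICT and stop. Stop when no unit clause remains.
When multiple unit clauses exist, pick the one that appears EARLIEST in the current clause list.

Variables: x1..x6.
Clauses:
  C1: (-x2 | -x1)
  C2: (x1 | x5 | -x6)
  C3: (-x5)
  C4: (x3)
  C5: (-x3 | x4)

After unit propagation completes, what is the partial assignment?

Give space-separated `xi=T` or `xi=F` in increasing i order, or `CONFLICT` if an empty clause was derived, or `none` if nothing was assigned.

Answer: x3=T x4=T x5=F

Derivation:
unit clause [-5] forces x5=F; simplify:
  drop 5 from [1, 5, -6] -> [1, -6]
  satisfied 1 clause(s); 4 remain; assigned so far: [5]
unit clause [3] forces x3=T; simplify:
  drop -3 from [-3, 4] -> [4]
  satisfied 1 clause(s); 3 remain; assigned so far: [3, 5]
unit clause [4] forces x4=T; simplify:
  satisfied 1 clause(s); 2 remain; assigned so far: [3, 4, 5]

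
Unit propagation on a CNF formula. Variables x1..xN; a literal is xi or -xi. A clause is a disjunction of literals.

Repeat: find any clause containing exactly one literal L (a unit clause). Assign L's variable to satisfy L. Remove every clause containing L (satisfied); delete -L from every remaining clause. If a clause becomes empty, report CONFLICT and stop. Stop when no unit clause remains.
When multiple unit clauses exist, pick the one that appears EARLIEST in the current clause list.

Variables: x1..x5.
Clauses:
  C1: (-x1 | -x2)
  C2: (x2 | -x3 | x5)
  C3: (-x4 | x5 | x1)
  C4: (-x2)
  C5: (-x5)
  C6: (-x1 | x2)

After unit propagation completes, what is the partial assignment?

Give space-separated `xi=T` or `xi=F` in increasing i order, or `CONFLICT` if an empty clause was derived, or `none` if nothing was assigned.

unit clause [-2] forces x2=F; simplify:
  drop 2 from [2, -3, 5] -> [-3, 5]
  drop 2 from [-1, 2] -> [-1]
  satisfied 2 clause(s); 4 remain; assigned so far: [2]
unit clause [-5] forces x5=F; simplify:
  drop 5 from [-3, 5] -> [-3]
  drop 5 from [-4, 5, 1] -> [-4, 1]
  satisfied 1 clause(s); 3 remain; assigned so far: [2, 5]
unit clause [-3] forces x3=F; simplify:
  satisfied 1 clause(s); 2 remain; assigned so far: [2, 3, 5]
unit clause [-1] forces x1=F; simplify:
  drop 1 from [-4, 1] -> [-4]
  satisfied 1 clause(s); 1 remain; assigned so far: [1, 2, 3, 5]
unit clause [-4] forces x4=F; simplify:
  satisfied 1 clause(s); 0 remain; assigned so far: [1, 2, 3, 4, 5]

Answer: x1=F x2=F x3=F x4=F x5=F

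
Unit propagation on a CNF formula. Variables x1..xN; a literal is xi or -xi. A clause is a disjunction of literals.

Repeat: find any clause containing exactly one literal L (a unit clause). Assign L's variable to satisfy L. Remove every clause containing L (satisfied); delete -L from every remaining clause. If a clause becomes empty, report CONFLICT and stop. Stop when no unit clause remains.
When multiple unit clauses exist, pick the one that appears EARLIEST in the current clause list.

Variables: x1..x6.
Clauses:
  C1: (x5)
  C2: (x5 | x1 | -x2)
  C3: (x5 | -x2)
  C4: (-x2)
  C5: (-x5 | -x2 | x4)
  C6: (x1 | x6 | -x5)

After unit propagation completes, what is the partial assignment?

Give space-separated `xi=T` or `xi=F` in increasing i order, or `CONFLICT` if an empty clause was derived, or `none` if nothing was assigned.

Answer: x2=F x5=T

Derivation:
unit clause [5] forces x5=T; simplify:
  drop -5 from [-5, -2, 4] -> [-2, 4]
  drop -5 from [1, 6, -5] -> [1, 6]
  satisfied 3 clause(s); 3 remain; assigned so far: [5]
unit clause [-2] forces x2=F; simplify:
  satisfied 2 clause(s); 1 remain; assigned so far: [2, 5]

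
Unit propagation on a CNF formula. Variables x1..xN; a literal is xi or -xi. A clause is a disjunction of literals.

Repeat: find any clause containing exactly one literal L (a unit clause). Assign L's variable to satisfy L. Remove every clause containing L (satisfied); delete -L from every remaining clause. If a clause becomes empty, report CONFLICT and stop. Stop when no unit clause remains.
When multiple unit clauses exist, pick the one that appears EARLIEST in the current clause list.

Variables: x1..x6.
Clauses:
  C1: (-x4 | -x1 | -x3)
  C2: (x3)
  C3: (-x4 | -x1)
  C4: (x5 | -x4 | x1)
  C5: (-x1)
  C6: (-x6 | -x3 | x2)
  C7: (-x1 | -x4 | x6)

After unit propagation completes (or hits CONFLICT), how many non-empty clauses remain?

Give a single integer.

Answer: 2

Derivation:
unit clause [3] forces x3=T; simplify:
  drop -3 from [-4, -1, -3] -> [-4, -1]
  drop -3 from [-6, -3, 2] -> [-6, 2]
  satisfied 1 clause(s); 6 remain; assigned so far: [3]
unit clause [-1] forces x1=F; simplify:
  drop 1 from [5, -4, 1] -> [5, -4]
  satisfied 4 clause(s); 2 remain; assigned so far: [1, 3]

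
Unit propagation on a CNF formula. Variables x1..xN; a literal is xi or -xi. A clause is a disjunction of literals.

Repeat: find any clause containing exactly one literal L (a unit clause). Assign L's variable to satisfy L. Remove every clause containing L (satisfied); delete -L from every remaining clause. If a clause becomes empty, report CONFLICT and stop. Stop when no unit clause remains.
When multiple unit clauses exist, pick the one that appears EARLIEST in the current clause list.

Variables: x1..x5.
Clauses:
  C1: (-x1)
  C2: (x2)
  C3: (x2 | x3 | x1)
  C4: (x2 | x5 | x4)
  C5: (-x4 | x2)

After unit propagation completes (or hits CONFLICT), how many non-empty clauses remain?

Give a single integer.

Answer: 0

Derivation:
unit clause [-1] forces x1=F; simplify:
  drop 1 from [2, 3, 1] -> [2, 3]
  satisfied 1 clause(s); 4 remain; assigned so far: [1]
unit clause [2] forces x2=T; simplify:
  satisfied 4 clause(s); 0 remain; assigned so far: [1, 2]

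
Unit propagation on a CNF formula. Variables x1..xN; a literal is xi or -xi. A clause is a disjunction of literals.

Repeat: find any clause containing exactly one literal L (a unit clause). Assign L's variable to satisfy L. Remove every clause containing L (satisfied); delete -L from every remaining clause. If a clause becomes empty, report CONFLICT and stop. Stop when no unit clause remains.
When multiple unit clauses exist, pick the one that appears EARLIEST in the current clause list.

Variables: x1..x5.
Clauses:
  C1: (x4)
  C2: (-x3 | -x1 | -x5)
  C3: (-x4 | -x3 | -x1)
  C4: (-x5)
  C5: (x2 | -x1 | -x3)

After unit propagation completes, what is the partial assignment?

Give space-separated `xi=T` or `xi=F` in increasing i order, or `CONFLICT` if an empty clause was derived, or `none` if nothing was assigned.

Answer: x4=T x5=F

Derivation:
unit clause [4] forces x4=T; simplify:
  drop -4 from [-4, -3, -1] -> [-3, -1]
  satisfied 1 clause(s); 4 remain; assigned so far: [4]
unit clause [-5] forces x5=F; simplify:
  satisfied 2 clause(s); 2 remain; assigned so far: [4, 5]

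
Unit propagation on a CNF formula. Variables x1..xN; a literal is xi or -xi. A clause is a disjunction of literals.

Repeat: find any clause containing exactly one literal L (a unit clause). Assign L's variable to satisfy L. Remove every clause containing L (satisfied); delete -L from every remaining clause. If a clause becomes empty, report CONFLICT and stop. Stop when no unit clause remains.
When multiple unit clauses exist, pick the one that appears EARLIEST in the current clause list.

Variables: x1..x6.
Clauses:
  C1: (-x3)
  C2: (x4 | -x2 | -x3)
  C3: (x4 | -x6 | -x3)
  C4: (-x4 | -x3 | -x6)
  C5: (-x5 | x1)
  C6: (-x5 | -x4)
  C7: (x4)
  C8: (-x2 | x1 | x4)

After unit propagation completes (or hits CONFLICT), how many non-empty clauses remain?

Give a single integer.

unit clause [-3] forces x3=F; simplify:
  satisfied 4 clause(s); 4 remain; assigned so far: [3]
unit clause [4] forces x4=T; simplify:
  drop -4 from [-5, -4] -> [-5]
  satisfied 2 clause(s); 2 remain; assigned so far: [3, 4]
unit clause [-5] forces x5=F; simplify:
  satisfied 2 clause(s); 0 remain; assigned so far: [3, 4, 5]

Answer: 0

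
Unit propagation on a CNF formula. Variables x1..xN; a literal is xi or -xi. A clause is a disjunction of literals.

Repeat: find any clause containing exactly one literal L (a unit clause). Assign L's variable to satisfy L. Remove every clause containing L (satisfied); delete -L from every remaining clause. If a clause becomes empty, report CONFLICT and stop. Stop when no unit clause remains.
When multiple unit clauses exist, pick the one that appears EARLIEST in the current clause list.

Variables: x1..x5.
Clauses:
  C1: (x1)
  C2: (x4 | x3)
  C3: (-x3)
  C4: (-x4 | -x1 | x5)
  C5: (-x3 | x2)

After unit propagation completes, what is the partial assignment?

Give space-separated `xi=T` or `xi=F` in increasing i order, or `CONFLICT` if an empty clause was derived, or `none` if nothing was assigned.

unit clause [1] forces x1=T; simplify:
  drop -1 from [-4, -1, 5] -> [-4, 5]
  satisfied 1 clause(s); 4 remain; assigned so far: [1]
unit clause [-3] forces x3=F; simplify:
  drop 3 from [4, 3] -> [4]
  satisfied 2 clause(s); 2 remain; assigned so far: [1, 3]
unit clause [4] forces x4=T; simplify:
  drop -4 from [-4, 5] -> [5]
  satisfied 1 clause(s); 1 remain; assigned so far: [1, 3, 4]
unit clause [5] forces x5=T; simplify:
  satisfied 1 clause(s); 0 remain; assigned so far: [1, 3, 4, 5]

Answer: x1=T x3=F x4=T x5=T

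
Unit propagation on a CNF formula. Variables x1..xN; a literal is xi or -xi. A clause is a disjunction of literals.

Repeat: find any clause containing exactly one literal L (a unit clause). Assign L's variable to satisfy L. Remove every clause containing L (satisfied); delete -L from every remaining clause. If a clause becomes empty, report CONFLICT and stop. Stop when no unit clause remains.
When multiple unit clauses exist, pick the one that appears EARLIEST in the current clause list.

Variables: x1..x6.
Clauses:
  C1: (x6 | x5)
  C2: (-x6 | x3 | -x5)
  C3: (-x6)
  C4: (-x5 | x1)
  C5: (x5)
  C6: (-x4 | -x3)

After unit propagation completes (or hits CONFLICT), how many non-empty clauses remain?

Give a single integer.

unit clause [-6] forces x6=F; simplify:
  drop 6 from [6, 5] -> [5]
  satisfied 2 clause(s); 4 remain; assigned so far: [6]
unit clause [5] forces x5=T; simplify:
  drop -5 from [-5, 1] -> [1]
  satisfied 2 clause(s); 2 remain; assigned so far: [5, 6]
unit clause [1] forces x1=T; simplify:
  satisfied 1 clause(s); 1 remain; assigned so far: [1, 5, 6]

Answer: 1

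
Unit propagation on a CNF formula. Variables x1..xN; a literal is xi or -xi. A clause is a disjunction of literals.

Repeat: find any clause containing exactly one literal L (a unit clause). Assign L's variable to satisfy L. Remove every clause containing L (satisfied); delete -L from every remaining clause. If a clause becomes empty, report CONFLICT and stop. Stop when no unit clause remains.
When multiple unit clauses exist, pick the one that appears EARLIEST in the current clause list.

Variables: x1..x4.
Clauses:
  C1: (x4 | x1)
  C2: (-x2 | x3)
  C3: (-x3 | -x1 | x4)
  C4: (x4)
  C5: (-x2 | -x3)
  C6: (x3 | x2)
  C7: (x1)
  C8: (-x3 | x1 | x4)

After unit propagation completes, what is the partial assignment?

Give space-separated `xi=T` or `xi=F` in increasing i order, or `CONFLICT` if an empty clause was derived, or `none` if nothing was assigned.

Answer: x1=T x4=T

Derivation:
unit clause [4] forces x4=T; simplify:
  satisfied 4 clause(s); 4 remain; assigned so far: [4]
unit clause [1] forces x1=T; simplify:
  satisfied 1 clause(s); 3 remain; assigned so far: [1, 4]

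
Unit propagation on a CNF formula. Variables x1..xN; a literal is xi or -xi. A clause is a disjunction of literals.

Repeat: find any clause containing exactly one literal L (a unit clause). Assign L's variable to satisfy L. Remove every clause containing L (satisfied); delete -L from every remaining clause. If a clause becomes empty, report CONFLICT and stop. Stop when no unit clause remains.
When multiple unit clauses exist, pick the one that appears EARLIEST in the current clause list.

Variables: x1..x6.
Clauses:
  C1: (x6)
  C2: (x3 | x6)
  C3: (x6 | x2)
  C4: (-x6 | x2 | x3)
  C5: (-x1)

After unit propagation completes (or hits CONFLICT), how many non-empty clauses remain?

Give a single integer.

unit clause [6] forces x6=T; simplify:
  drop -6 from [-6, 2, 3] -> [2, 3]
  satisfied 3 clause(s); 2 remain; assigned so far: [6]
unit clause [-1] forces x1=F; simplify:
  satisfied 1 clause(s); 1 remain; assigned so far: [1, 6]

Answer: 1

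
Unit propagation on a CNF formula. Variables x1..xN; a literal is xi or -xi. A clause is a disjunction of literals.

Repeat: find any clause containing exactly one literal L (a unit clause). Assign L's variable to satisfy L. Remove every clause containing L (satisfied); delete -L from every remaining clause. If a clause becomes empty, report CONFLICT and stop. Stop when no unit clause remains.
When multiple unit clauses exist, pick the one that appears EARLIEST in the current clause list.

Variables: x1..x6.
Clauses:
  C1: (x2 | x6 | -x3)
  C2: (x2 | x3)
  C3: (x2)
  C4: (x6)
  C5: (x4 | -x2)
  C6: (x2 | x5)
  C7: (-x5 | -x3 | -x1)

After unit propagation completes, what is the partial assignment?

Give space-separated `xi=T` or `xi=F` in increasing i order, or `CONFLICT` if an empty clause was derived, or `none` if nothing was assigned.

Answer: x2=T x4=T x6=T

Derivation:
unit clause [2] forces x2=T; simplify:
  drop -2 from [4, -2] -> [4]
  satisfied 4 clause(s); 3 remain; assigned so far: [2]
unit clause [6] forces x6=T; simplify:
  satisfied 1 clause(s); 2 remain; assigned so far: [2, 6]
unit clause [4] forces x4=T; simplify:
  satisfied 1 clause(s); 1 remain; assigned so far: [2, 4, 6]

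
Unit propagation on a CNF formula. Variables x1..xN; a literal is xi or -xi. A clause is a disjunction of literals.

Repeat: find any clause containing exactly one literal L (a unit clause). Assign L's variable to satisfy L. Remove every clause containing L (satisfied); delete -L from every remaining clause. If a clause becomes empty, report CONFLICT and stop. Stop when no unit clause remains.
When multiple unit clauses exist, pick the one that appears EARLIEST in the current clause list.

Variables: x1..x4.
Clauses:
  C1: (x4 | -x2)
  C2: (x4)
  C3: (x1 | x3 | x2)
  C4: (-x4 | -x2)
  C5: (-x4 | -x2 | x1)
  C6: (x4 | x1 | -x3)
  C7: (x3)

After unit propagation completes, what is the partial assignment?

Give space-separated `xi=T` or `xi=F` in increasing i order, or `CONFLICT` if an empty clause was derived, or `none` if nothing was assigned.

Answer: x2=F x3=T x4=T

Derivation:
unit clause [4] forces x4=T; simplify:
  drop -4 from [-4, -2] -> [-2]
  drop -4 from [-4, -2, 1] -> [-2, 1]
  satisfied 3 clause(s); 4 remain; assigned so far: [4]
unit clause [-2] forces x2=F; simplify:
  drop 2 from [1, 3, 2] -> [1, 3]
  satisfied 2 clause(s); 2 remain; assigned so far: [2, 4]
unit clause [3] forces x3=T; simplify:
  satisfied 2 clause(s); 0 remain; assigned so far: [2, 3, 4]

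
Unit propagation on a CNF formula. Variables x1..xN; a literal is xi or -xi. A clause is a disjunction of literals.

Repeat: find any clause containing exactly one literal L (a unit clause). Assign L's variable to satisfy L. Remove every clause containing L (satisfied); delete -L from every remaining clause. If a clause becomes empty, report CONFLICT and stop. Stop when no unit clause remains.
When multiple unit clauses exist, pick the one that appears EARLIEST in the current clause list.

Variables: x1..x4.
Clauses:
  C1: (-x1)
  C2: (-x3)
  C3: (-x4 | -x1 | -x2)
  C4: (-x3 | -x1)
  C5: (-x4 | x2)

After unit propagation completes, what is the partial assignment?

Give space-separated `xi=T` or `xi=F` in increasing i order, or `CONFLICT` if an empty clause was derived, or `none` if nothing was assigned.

Answer: x1=F x3=F

Derivation:
unit clause [-1] forces x1=F; simplify:
  satisfied 3 clause(s); 2 remain; assigned so far: [1]
unit clause [-3] forces x3=F; simplify:
  satisfied 1 clause(s); 1 remain; assigned so far: [1, 3]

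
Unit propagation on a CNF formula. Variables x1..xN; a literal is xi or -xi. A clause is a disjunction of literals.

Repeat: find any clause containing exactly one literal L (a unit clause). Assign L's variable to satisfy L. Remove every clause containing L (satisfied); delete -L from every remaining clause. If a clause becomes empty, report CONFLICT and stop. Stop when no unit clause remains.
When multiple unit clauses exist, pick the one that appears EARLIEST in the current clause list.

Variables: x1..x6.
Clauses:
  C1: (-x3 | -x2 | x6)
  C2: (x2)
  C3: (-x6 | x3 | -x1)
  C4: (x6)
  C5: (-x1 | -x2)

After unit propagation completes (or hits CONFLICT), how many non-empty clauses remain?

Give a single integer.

unit clause [2] forces x2=T; simplify:
  drop -2 from [-3, -2, 6] -> [-3, 6]
  drop -2 from [-1, -2] -> [-1]
  satisfied 1 clause(s); 4 remain; assigned so far: [2]
unit clause [6] forces x6=T; simplify:
  drop -6 from [-6, 3, -1] -> [3, -1]
  satisfied 2 clause(s); 2 remain; assigned so far: [2, 6]
unit clause [-1] forces x1=F; simplify:
  satisfied 2 clause(s); 0 remain; assigned so far: [1, 2, 6]

Answer: 0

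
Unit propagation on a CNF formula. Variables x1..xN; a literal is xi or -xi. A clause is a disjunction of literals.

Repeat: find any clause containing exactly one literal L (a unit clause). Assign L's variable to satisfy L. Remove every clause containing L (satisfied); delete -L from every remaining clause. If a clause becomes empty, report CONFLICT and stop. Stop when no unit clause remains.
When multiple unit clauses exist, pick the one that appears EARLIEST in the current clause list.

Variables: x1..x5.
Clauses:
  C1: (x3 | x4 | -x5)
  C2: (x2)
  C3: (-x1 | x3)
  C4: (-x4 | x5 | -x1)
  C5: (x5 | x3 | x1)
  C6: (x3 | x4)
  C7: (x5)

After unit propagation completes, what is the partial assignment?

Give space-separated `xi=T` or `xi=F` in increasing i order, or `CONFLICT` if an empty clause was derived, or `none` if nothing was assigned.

unit clause [2] forces x2=T; simplify:
  satisfied 1 clause(s); 6 remain; assigned so far: [2]
unit clause [5] forces x5=T; simplify:
  drop -5 from [3, 4, -5] -> [3, 4]
  satisfied 3 clause(s); 3 remain; assigned so far: [2, 5]

Answer: x2=T x5=T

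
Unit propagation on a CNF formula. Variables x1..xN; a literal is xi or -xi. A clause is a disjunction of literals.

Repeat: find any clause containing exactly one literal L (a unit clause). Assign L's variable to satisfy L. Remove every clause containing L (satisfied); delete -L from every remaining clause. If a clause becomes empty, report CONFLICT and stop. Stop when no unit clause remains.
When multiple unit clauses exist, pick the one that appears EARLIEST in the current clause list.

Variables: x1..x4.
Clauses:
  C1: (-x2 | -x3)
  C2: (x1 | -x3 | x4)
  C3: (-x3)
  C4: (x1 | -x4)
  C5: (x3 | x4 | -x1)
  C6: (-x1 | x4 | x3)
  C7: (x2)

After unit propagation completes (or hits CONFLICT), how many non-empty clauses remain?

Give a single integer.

unit clause [-3] forces x3=F; simplify:
  drop 3 from [3, 4, -1] -> [4, -1]
  drop 3 from [-1, 4, 3] -> [-1, 4]
  satisfied 3 clause(s); 4 remain; assigned so far: [3]
unit clause [2] forces x2=T; simplify:
  satisfied 1 clause(s); 3 remain; assigned so far: [2, 3]

Answer: 3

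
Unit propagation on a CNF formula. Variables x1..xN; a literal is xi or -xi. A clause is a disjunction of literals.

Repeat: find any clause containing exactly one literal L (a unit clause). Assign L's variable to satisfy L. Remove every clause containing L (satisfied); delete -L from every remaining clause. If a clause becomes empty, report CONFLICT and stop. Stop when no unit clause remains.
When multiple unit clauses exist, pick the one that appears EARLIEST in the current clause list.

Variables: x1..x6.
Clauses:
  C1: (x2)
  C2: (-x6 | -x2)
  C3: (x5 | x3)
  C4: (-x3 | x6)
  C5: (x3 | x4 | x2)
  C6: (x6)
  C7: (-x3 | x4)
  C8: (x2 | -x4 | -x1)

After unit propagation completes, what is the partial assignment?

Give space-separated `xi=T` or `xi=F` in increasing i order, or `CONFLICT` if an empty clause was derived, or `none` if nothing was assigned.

unit clause [2] forces x2=T; simplify:
  drop -2 from [-6, -2] -> [-6]
  satisfied 3 clause(s); 5 remain; assigned so far: [2]
unit clause [-6] forces x6=F; simplify:
  drop 6 from [-3, 6] -> [-3]
  drop 6 from [6] -> [] (empty!)
  satisfied 1 clause(s); 4 remain; assigned so far: [2, 6]
CONFLICT (empty clause)

Answer: CONFLICT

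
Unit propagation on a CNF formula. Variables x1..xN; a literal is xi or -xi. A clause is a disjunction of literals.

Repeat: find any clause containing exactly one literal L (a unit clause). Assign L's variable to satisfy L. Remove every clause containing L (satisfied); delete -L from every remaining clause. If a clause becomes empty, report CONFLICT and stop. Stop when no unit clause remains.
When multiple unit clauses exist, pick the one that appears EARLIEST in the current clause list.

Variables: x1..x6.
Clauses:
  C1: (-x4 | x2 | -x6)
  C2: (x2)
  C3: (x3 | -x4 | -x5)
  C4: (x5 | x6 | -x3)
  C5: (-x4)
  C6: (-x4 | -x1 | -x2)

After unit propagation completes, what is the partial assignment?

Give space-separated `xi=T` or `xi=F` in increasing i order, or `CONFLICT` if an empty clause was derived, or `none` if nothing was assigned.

unit clause [2] forces x2=T; simplify:
  drop -2 from [-4, -1, -2] -> [-4, -1]
  satisfied 2 clause(s); 4 remain; assigned so far: [2]
unit clause [-4] forces x4=F; simplify:
  satisfied 3 clause(s); 1 remain; assigned so far: [2, 4]

Answer: x2=T x4=F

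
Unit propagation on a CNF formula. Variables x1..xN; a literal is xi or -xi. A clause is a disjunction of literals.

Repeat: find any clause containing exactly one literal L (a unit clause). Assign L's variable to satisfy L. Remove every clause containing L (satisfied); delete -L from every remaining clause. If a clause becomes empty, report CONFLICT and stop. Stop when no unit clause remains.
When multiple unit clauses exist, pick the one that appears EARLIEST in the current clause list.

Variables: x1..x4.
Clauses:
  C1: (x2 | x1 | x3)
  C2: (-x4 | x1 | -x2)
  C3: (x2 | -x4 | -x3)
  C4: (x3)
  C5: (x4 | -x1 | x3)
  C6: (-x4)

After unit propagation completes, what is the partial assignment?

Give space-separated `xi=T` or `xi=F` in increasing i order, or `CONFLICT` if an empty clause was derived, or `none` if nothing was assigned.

unit clause [3] forces x3=T; simplify:
  drop -3 from [2, -4, -3] -> [2, -4]
  satisfied 3 clause(s); 3 remain; assigned so far: [3]
unit clause [-4] forces x4=F; simplify:
  satisfied 3 clause(s); 0 remain; assigned so far: [3, 4]

Answer: x3=T x4=F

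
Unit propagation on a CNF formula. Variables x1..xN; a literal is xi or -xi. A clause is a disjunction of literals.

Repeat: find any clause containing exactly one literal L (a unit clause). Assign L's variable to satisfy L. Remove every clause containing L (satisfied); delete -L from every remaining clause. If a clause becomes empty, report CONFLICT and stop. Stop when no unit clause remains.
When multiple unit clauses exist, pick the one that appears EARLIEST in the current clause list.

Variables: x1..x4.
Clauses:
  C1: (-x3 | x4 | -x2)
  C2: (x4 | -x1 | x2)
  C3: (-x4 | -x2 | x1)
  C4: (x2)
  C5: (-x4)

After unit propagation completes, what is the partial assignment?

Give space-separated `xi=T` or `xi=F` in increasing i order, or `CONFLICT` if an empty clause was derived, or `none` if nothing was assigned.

unit clause [2] forces x2=T; simplify:
  drop -2 from [-3, 4, -2] -> [-3, 4]
  drop -2 from [-4, -2, 1] -> [-4, 1]
  satisfied 2 clause(s); 3 remain; assigned so far: [2]
unit clause [-4] forces x4=F; simplify:
  drop 4 from [-3, 4] -> [-3]
  satisfied 2 clause(s); 1 remain; assigned so far: [2, 4]
unit clause [-3] forces x3=F; simplify:
  satisfied 1 clause(s); 0 remain; assigned so far: [2, 3, 4]

Answer: x2=T x3=F x4=F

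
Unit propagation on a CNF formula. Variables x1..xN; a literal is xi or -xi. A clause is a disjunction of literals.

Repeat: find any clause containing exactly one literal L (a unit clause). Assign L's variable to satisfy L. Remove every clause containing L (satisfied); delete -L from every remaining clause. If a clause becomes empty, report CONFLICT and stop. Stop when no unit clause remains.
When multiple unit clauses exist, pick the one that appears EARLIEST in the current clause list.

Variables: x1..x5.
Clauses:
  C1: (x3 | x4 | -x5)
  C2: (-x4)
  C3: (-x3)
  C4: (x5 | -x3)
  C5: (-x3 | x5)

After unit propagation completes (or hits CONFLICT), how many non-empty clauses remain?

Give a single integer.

unit clause [-4] forces x4=F; simplify:
  drop 4 from [3, 4, -5] -> [3, -5]
  satisfied 1 clause(s); 4 remain; assigned so far: [4]
unit clause [-3] forces x3=F; simplify:
  drop 3 from [3, -5] -> [-5]
  satisfied 3 clause(s); 1 remain; assigned so far: [3, 4]
unit clause [-5] forces x5=F; simplify:
  satisfied 1 clause(s); 0 remain; assigned so far: [3, 4, 5]

Answer: 0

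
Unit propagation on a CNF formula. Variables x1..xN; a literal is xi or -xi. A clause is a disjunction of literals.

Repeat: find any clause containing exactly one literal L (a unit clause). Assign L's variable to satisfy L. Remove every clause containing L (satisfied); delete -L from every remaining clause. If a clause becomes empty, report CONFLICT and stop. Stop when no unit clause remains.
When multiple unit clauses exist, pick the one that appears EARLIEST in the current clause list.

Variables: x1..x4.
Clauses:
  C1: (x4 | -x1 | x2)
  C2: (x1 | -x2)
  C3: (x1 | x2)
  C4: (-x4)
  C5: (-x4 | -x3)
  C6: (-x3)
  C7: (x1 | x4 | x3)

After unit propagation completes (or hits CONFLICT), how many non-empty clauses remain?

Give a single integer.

unit clause [-4] forces x4=F; simplify:
  drop 4 from [4, -1, 2] -> [-1, 2]
  drop 4 from [1, 4, 3] -> [1, 3]
  satisfied 2 clause(s); 5 remain; assigned so far: [4]
unit clause [-3] forces x3=F; simplify:
  drop 3 from [1, 3] -> [1]
  satisfied 1 clause(s); 4 remain; assigned so far: [3, 4]
unit clause [1] forces x1=T; simplify:
  drop -1 from [-1, 2] -> [2]
  satisfied 3 clause(s); 1 remain; assigned so far: [1, 3, 4]
unit clause [2] forces x2=T; simplify:
  satisfied 1 clause(s); 0 remain; assigned so far: [1, 2, 3, 4]

Answer: 0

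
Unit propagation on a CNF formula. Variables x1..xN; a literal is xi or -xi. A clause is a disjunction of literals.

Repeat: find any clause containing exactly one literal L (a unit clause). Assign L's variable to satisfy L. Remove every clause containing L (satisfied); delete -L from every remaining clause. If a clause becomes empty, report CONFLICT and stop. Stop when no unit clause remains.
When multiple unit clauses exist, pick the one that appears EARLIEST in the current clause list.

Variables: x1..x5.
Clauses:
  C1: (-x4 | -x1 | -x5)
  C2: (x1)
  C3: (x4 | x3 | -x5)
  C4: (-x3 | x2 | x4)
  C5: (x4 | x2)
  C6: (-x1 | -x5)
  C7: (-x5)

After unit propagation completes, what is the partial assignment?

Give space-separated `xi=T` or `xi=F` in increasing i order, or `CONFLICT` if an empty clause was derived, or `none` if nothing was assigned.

Answer: x1=T x5=F

Derivation:
unit clause [1] forces x1=T; simplify:
  drop -1 from [-4, -1, -5] -> [-4, -5]
  drop -1 from [-1, -5] -> [-5]
  satisfied 1 clause(s); 6 remain; assigned so far: [1]
unit clause [-5] forces x5=F; simplify:
  satisfied 4 clause(s); 2 remain; assigned so far: [1, 5]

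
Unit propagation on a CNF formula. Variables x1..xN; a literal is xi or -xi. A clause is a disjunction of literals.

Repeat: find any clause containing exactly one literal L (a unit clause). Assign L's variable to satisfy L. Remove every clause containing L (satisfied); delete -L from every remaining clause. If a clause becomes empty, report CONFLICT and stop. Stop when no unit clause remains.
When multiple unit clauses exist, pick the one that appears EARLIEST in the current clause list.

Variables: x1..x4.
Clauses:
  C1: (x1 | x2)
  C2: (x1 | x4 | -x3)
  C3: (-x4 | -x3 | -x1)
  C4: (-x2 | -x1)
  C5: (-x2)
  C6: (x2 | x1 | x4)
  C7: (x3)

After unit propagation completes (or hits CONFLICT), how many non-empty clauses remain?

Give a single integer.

unit clause [-2] forces x2=F; simplify:
  drop 2 from [1, 2] -> [1]
  drop 2 from [2, 1, 4] -> [1, 4]
  satisfied 2 clause(s); 5 remain; assigned so far: [2]
unit clause [1] forces x1=T; simplify:
  drop -1 from [-4, -3, -1] -> [-4, -3]
  satisfied 3 clause(s); 2 remain; assigned so far: [1, 2]
unit clause [3] forces x3=T; simplify:
  drop -3 from [-4, -3] -> [-4]
  satisfied 1 clause(s); 1 remain; assigned so far: [1, 2, 3]
unit clause [-4] forces x4=F; simplify:
  satisfied 1 clause(s); 0 remain; assigned so far: [1, 2, 3, 4]

Answer: 0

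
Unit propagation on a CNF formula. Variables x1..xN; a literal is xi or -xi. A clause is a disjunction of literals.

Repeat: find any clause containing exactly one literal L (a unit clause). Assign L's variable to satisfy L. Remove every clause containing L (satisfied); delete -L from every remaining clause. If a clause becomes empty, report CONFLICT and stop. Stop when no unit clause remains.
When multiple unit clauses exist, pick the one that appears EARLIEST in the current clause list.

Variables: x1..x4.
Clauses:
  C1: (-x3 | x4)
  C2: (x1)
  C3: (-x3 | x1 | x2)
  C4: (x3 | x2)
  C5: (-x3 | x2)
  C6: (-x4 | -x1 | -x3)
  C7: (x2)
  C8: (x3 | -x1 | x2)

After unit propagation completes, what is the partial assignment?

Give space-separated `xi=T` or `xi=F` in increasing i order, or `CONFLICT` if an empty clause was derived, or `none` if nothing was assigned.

unit clause [1] forces x1=T; simplify:
  drop -1 from [-4, -1, -3] -> [-4, -3]
  drop -1 from [3, -1, 2] -> [3, 2]
  satisfied 2 clause(s); 6 remain; assigned so far: [1]
unit clause [2] forces x2=T; simplify:
  satisfied 4 clause(s); 2 remain; assigned so far: [1, 2]

Answer: x1=T x2=T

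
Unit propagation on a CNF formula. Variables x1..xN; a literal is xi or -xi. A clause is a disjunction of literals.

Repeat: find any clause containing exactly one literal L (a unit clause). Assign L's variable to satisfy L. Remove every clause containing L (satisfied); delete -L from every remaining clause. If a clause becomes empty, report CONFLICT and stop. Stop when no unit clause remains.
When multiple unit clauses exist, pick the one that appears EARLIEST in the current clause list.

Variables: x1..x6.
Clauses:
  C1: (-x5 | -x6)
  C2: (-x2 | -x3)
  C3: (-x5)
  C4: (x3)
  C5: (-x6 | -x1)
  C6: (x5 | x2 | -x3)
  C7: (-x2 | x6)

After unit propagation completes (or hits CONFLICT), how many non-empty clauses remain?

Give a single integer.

Answer: 1

Derivation:
unit clause [-5] forces x5=F; simplify:
  drop 5 from [5, 2, -3] -> [2, -3]
  satisfied 2 clause(s); 5 remain; assigned so far: [5]
unit clause [3] forces x3=T; simplify:
  drop -3 from [-2, -3] -> [-2]
  drop -3 from [2, -3] -> [2]
  satisfied 1 clause(s); 4 remain; assigned so far: [3, 5]
unit clause [-2] forces x2=F; simplify:
  drop 2 from [2] -> [] (empty!)
  satisfied 2 clause(s); 2 remain; assigned so far: [2, 3, 5]
CONFLICT (empty clause)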